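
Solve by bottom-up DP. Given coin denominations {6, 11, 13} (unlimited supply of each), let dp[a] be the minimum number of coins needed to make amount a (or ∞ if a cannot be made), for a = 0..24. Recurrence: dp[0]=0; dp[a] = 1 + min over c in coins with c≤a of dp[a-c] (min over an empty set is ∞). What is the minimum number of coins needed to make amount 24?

 a  0  1  2  3  4  5  6  7  8  9 10 11 12 13 14 15 16 17 18 19 20 21 22 23 24
dp  0  -  -  -  -  -  1  -  -  -  -  1  2  1  -  -  -  2  3  2  -  -  2  3  2
(- denotes ∞ / unreachable)

2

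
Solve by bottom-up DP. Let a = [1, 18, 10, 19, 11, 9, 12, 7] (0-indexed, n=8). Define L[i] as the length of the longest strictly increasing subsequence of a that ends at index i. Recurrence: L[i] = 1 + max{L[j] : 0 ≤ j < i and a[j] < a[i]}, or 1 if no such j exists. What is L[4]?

   i    0    1    2    3    4    5    6    7
a[i]    1   18   10   19   11    9   12    7
L[i]    1    2    2    3    3    2    4    2

3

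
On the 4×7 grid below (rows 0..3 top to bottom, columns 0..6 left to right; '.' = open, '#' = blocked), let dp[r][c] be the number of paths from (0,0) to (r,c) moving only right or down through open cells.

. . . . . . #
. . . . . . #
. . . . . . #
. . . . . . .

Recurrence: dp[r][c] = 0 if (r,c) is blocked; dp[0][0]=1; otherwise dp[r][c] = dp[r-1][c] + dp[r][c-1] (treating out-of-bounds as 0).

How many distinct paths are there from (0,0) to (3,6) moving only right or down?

56

r\c   0   1   2   3   4   5   6
  0   1   1   1   1   1   1   0
  1   1   2   3   4   5   6   0
  2   1   3   6  10  15  21   0
  3   1   4  10  20  35  56  56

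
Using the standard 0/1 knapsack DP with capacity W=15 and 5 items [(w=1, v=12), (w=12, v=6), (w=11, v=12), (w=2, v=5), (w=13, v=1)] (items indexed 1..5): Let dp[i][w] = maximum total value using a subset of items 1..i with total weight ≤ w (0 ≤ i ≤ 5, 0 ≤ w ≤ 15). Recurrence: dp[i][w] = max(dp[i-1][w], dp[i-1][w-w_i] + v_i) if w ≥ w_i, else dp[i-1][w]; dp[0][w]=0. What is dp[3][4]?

12

i\w   0   1   2   3   4   5   6   7   8   9  10  11  12  13  14  15
  0   0   0   0   0   0   0   0   0   0   0   0   0   0   0   0   0
  1   0  12  12  12  12  12  12  12  12  12  12  12  12  12  12  12
  2   0  12  12  12  12  12  12  12  12  12  12  12  12  18  18  18
  3   0  12  12  12  12  12  12  12  12  12  12  12  24  24  24  24
  4   0  12  12  17  17  17  17  17  17  17  17  17  24  24  29  29
  5   0  12  12  17  17  17  17  17  17  17  17  17  24  24  29  29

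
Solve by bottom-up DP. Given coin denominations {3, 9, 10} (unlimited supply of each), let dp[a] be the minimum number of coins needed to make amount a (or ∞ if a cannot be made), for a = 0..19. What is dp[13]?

 a  0  1  2  3  4  5  6  7  8  9 10 11 12 13 14 15 16 17 18 19
dp  0  -  -  1  -  -  2  -  -  1  1  -  2  2  -  3  3  -  2  2
(- denotes ∞ / unreachable)

2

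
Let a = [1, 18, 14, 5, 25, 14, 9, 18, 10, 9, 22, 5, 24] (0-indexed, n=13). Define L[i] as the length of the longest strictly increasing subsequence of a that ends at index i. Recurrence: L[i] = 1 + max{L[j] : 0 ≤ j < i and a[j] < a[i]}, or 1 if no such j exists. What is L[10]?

   i    0    1    2    3    4    5    6    7    8    9   10   11   12
a[i]    1   18   14    5   25   14    9   18   10    9   22    5   24
L[i]    1    2    2    2    3    3    3    4    4    3    5    2    6

5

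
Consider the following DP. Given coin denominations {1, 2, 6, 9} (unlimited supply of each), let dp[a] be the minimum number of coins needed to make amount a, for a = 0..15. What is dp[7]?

 a  0  1  2  3  4  5  6  7  8  9 10 11 12 13 14 15
dp  0  1  1  2  2  3  1  2  2  1  2  2  2  3  3  2

2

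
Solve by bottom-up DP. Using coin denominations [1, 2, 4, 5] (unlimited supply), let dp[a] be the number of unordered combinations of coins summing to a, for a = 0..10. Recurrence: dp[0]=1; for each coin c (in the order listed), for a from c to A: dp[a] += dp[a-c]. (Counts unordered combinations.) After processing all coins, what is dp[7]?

8

after  coin     0     1     2     3     4     5     6     7     8     9    10
          1     1     1     1     1     1     1     1     1     1     1     1
          2     1     1     2     2     3     3     4     4     5     5     6
          4     1     1     2     2     4     4     6     6     9     9    12
          5     1     1     2     2     4     5     7     8    11    13    17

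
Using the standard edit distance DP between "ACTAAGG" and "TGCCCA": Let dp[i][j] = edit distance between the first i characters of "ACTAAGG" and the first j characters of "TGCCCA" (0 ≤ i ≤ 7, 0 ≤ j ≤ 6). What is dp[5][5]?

5

   ''  T  G  C  C  C  A
''  0  1  2  3  4  5  6
 A  1  1  2  3  4  5  5
 C  2  2  2  2  3  4  5
 T  3  2  3  3  3  4  5
 A  4  3  3  4  4  4  4
 A  5  4  4  4  5  5  4
 G  6  5  4  5  5  6  5
 G  7  6  5  5  6  6  6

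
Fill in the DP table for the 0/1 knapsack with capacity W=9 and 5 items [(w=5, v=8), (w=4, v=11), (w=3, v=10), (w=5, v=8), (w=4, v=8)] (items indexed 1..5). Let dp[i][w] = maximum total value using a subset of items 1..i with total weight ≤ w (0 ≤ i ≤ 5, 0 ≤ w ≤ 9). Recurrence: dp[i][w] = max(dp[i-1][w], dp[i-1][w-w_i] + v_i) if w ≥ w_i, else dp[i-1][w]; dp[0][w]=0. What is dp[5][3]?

10

i\w   0   1   2   3   4   5   6   7   8   9
  0   0   0   0   0   0   0   0   0   0   0
  1   0   0   0   0   0   8   8   8   8   8
  2   0   0   0   0  11  11  11  11  11  19
  3   0   0   0  10  11  11  11  21  21  21
  4   0   0   0  10  11  11  11  21  21  21
  5   0   0   0  10  11  11  11  21  21  21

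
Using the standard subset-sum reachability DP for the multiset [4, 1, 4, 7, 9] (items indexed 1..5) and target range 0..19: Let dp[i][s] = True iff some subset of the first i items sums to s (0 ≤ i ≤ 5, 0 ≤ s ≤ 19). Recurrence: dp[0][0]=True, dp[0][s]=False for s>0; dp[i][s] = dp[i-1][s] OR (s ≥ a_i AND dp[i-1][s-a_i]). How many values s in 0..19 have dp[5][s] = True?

16

i\s   0   1   2   3   4   5   6   7   8   9  10  11  12  13  14  15  16  17  18  19
  0   T   F   F   F   F   F   F   F   F   F   F   F   F   F   F   F   F   F   F   F
  1   T   F   F   F   T   F   F   F   F   F   F   F   F   F   F   F   F   F   F   F
  2   T   T   F   F   T   T   F   F   F   F   F   F   F   F   F   F   F   F   F   F
  3   T   T   F   F   T   T   F   F   T   T   F   F   F   F   F   F   F   F   F   F
  4   T   T   F   F   T   T   F   T   T   T   F   T   T   F   F   T   T   F   F   F
  5   T   T   F   F   T   T   F   T   T   T   T   T   T   T   T   T   T   T   T   F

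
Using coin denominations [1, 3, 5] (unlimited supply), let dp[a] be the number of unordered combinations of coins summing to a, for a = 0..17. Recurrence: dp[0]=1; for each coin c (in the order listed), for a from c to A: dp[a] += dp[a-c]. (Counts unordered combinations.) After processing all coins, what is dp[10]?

7

after  coin     0     1     2     3     4     5     6     7     8     9    10    11    12    13    14    15    16    17
          1     1     1     1     1     1     1     1     1     1     1     1     1     1     1     1     1     1     1
          3     1     1     1     2     2     2     3     3     3     4     4     4     5     5     5     6     6     6
          5     1     1     1     2     2     3     4     4     5     6     7     8     9    10    11    13    14    15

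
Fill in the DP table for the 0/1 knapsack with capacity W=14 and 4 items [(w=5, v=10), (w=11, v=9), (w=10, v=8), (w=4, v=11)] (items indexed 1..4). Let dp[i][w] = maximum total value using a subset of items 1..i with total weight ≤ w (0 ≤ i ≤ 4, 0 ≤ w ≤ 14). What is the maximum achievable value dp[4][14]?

i\w   0   1   2   3   4   5   6   7   8   9  10  11  12  13  14
  0   0   0   0   0   0   0   0   0   0   0   0   0   0   0   0
  1   0   0   0   0   0  10  10  10  10  10  10  10  10  10  10
  2   0   0   0   0   0  10  10  10  10  10  10  10  10  10  10
  3   0   0   0   0   0  10  10  10  10  10  10  10  10  10  10
  4   0   0   0   0  11  11  11  11  11  21  21  21  21  21  21

21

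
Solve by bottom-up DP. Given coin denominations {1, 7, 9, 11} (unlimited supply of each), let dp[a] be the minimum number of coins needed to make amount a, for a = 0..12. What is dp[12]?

 a  0  1  2  3  4  5  6  7  8  9 10 11 12
dp  0  1  2  3  4  5  6  1  2  1  2  1  2

2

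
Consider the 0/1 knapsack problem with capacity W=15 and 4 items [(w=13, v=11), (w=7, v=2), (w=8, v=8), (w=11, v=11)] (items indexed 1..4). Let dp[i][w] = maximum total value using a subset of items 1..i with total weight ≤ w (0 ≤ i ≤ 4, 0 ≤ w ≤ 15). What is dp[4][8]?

8

i\w   0   1   2   3   4   5   6   7   8   9  10  11  12  13  14  15
  0   0   0   0   0   0   0   0   0   0   0   0   0   0   0   0   0
  1   0   0   0   0   0   0   0   0   0   0   0   0   0  11  11  11
  2   0   0   0   0   0   0   0   2   2   2   2   2   2  11  11  11
  3   0   0   0   0   0   0   0   2   8   8   8   8   8  11  11  11
  4   0   0   0   0   0   0   0   2   8   8   8  11  11  11  11  11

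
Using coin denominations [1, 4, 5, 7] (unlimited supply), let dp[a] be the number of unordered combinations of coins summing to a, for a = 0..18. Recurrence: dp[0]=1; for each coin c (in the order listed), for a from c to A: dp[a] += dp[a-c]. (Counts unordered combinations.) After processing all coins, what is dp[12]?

10

after  coin     0     1     2     3     4     5     6     7     8     9    10    11    12    13    14    15    16    17    18
          1     1     1     1     1     1     1     1     1     1     1     1     1     1     1     1     1     1     1     1
          4     1     1     1     1     2     2     2     2     3     3     3     3     4     4     4     4     5     5     5
          5     1     1     1     1     2     3     3     3     4     5     6     6     7     8     9    10    11    12    13
          7     1     1     1     1     2     3     3     4     5     6     7     8    10    11    13    15    17    19    21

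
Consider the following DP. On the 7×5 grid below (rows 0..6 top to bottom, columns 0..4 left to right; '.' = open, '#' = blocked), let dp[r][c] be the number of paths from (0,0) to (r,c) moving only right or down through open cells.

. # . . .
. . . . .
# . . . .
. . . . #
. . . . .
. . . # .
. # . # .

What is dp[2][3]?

3

r\c   0   1   2   3   4
  0   1   0   0   0   0
  1   1   1   1   1   1
  2   0   1   2   3   4
  3   0   1   3   6   0
  4   0   1   4  10  10
  5   0   1   5   0  10
  6   0   0   5   0  10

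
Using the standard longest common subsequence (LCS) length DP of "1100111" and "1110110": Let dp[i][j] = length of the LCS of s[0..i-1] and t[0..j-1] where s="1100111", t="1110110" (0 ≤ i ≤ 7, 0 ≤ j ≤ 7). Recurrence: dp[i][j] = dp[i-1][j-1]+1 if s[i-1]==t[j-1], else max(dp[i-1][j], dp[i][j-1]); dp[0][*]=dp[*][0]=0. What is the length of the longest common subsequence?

5

   ''  1  1  1  0  1  1  0
''  0  0  0  0  0  0  0  0
 1  0  1  1  1  1  1  1  1
 1  0  1  2  2  2  2  2  2
 0  0  1  2  2  3  3  3  3
 0  0  1  2  2  3  3  3  4
 1  0  1  2  3  3  4  4  4
 1  0  1  2  3  3  4  5  5
 1  0  1  2  3  3  4  5  5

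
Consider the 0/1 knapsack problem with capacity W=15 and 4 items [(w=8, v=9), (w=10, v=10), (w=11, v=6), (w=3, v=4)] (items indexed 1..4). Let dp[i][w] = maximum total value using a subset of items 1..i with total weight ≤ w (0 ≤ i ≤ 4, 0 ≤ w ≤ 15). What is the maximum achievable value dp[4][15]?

i\w   0   1   2   3   4   5   6   7   8   9  10  11  12  13  14  15
  0   0   0   0   0   0   0   0   0   0   0   0   0   0   0   0   0
  1   0   0   0   0   0   0   0   0   9   9   9   9   9   9   9   9
  2   0   0   0   0   0   0   0   0   9   9  10  10  10  10  10  10
  3   0   0   0   0   0   0   0   0   9   9  10  10  10  10  10  10
  4   0   0   0   4   4   4   4   4   9   9  10  13  13  14  14  14

14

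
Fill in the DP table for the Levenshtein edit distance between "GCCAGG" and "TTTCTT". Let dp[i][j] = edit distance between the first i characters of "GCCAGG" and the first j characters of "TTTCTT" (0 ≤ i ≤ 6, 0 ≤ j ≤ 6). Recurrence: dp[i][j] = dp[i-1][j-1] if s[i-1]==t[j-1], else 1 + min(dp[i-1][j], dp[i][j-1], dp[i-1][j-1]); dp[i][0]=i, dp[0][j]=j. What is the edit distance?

6

   ''  T  T  T  C  T  T
''  0  1  2  3  4  5  6
 G  1  1  2  3  4  5  6
 C  2  2  2  3  3  4  5
 C  3  3  3  3  3  4  5
 A  4  4  4  4  4  4  5
 G  5  5  5  5  5  5  5
 G  6  6  6  6  6  6  6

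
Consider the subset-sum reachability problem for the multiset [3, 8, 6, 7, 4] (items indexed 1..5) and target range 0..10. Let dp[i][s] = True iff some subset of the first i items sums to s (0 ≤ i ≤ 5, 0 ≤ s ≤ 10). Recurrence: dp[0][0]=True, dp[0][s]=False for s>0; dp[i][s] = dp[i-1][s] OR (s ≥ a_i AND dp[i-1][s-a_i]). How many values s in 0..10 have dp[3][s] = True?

i\s   0   1   2   3   4   5   6   7   8   9  10
  0   T   F   F   F   F   F   F   F   F   F   F
  1   T   F   F   T   F   F   F   F   F   F   F
  2   T   F   F   T   F   F   F   F   T   F   F
  3   T   F   F   T   F   F   T   F   T   T   F
  4   T   F   F   T   F   F   T   T   T   T   T
  5   T   F   F   T   T   F   T   T   T   T   T

5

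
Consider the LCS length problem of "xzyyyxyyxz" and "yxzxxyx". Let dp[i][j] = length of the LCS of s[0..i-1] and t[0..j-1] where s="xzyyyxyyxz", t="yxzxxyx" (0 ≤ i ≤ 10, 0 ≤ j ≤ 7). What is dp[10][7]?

   ''  y  x  z  x  x  y  x
''  0  0  0  0  0  0  0  0
 x  0  0  1  1  1  1  1  1
 z  0  0  1  2  2  2  2  2
 y  0  1  1  2  2  2  3  3
 y  0  1  1  2  2  2  3  3
 y  0  1  1  2  2  2  3  3
 x  0  1  2  2  3  3  3  4
 y  0  1  2  2  3  3  4  4
 y  0  1  2  2  3  3  4  4
 x  0  1  2  2  3  4  4  5
 z  0  1  2  3  3  4  4  5

5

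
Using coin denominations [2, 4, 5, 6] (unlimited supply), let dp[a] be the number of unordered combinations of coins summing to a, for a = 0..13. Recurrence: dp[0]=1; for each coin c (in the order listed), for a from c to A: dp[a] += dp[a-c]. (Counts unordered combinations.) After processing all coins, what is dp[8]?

4

after  coin     0     1     2     3     4     5     6     7     8     9    10    11    12    13
          2     1     0     1     0     1     0     1     0     1     0     1     0     1     0
          4     1     0     1     0     2     0     2     0     3     0     3     0     4     0
          5     1     0     1     0     2     1     2     1     3     2     4     2     5     3
          6     1     0     1     0     2     1     3     1     4     2     6     3     8     4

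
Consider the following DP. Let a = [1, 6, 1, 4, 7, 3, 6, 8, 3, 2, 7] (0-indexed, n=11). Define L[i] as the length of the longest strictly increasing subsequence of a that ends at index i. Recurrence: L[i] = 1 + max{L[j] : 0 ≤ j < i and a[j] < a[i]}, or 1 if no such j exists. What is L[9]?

2

   i    0    1    2    3    4    5    6    7    8    9   10
a[i]    1    6    1    4    7    3    6    8    3    2    7
L[i]    1    2    1    2    3    2    3    4    2    2    4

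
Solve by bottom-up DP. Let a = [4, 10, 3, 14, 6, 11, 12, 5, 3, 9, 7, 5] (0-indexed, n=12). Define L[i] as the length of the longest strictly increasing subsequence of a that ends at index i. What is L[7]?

   i    0    1    2    3    4    5    6    7    8    9   10   11
a[i]    4   10    3   14    6   11   12    5    3    9    7    5
L[i]    1    2    1    3    2    3    4    2    1    3    3    2

2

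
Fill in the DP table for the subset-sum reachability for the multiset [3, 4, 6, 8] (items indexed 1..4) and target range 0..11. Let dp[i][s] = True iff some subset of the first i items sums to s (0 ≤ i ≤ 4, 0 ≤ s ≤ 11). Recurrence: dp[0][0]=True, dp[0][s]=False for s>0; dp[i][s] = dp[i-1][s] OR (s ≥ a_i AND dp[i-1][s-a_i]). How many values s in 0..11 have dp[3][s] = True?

7

i\s   0   1   2   3   4   5   6   7   8   9  10  11
  0   T   F   F   F   F   F   F   F   F   F   F   F
  1   T   F   F   T   F   F   F   F   F   F   F   F
  2   T   F   F   T   T   F   F   T   F   F   F   F
  3   T   F   F   T   T   F   T   T   F   T   T   F
  4   T   F   F   T   T   F   T   T   T   T   T   T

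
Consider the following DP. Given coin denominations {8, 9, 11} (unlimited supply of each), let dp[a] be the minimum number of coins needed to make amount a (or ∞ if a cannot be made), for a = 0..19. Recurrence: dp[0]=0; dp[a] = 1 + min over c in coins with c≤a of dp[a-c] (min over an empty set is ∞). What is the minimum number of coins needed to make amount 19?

2

 a  0  1  2  3  4  5  6  7  8  9 10 11 12 13 14 15 16 17 18 19
dp  0  -  -  -  -  -  -  -  1  1  -  1  -  -  -  -  2  2  2  2
(- denotes ∞ / unreachable)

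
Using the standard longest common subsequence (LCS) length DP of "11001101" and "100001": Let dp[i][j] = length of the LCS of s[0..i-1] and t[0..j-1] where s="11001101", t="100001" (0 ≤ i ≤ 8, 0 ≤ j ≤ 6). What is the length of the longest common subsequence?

5

   ''  1  0  0  0  0  1
''  0  0  0  0  0  0  0
 1  0  1  1  1  1  1  1
 1  0  1  1  1  1  1  2
 0  0  1  2  2  2  2  2
 0  0  1  2  3  3  3  3
 1  0  1  2  3  3  3  4
 1  0  1  2  3  3  3  4
 0  0  1  2  3  4  4  4
 1  0  1  2  3  4  4  5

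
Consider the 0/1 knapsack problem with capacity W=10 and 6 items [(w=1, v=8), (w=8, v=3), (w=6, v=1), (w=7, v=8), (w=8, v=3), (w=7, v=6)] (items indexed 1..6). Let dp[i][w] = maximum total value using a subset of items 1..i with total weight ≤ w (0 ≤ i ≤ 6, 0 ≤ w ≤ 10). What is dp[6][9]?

16

i\w   0   1   2   3   4   5   6   7   8   9  10
  0   0   0   0   0   0   0   0   0   0   0   0
  1   0   8   8   8   8   8   8   8   8   8   8
  2   0   8   8   8   8   8   8   8   8  11  11
  3   0   8   8   8   8   8   8   9   9  11  11
  4   0   8   8   8   8   8   8   9  16  16  16
  5   0   8   8   8   8   8   8   9  16  16  16
  6   0   8   8   8   8   8   8   9  16  16  16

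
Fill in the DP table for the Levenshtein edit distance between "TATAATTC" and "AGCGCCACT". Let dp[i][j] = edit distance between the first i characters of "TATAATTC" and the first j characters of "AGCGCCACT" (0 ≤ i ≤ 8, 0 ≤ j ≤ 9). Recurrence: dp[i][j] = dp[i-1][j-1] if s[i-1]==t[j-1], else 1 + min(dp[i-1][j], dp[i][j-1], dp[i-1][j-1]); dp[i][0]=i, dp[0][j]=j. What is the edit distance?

   ''  A  G  C  G  C  C  A  C  T
''  0  1  2  3  4  5  6  7  8  9
 T  1  1  2  3  4  5  6  7  8  8
 A  2  1  2  3  4  5  6  6  7  8
 T  3  2  2  3  4  5  6  7  7  7
 A  4  3  3  3  4  5  6  6  7  8
 A  5  4  4  4  4  5  6  6  7  8
 T  6  5  5  5  5  5  6  7  7  7
 T  7  6  6  6  6  6  6  7  8  7
 C  8  7  7  6  7  6  6  7  7  8

8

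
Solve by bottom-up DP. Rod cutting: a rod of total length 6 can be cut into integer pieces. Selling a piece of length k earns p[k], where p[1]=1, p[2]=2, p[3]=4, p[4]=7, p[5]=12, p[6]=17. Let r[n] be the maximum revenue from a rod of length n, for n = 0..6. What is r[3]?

   n    0    1    2    3    4    5    6
r[n]    0    1    2    4    7   12   17

4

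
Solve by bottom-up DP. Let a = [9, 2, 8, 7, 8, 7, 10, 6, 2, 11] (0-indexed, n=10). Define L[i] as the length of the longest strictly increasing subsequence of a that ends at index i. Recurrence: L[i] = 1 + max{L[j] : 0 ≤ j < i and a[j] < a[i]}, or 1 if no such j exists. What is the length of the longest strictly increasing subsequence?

5

   i    0    1    2    3    4    5    6    7    8    9
a[i]    9    2    8    7    8    7   10    6    2   11
L[i]    1    1    2    2    3    2    4    2    1    5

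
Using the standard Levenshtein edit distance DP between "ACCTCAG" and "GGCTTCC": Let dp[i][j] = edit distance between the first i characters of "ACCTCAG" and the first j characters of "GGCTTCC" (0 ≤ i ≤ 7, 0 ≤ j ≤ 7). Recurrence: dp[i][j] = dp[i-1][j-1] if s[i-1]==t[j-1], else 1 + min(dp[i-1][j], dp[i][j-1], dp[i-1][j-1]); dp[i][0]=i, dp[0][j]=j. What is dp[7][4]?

5

   ''  G  G  C  T  T  C  C
''  0  1  2  3  4  5  6  7
 A  1  1  2  3  4  5  6  7
 C  2  2  2  2  3  4  5  6
 C  3  3  3  2  3  4  4  5
 T  4  4  4  3  2  3  4  5
 C  5  5  5  4  3  3  3  4
 A  6  6  6  5  4  4  4  4
 G  7  6  6  6  5  5  5  5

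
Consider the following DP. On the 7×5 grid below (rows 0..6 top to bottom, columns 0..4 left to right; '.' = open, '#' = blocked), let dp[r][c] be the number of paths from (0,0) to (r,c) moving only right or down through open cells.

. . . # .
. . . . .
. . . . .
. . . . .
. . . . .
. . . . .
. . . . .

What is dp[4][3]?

r\c   0   1   2   3   4
  0   1   1   1   0   0
  1   1   2   3   3   3
  2   1   3   6   9  12
  3   1   4  10  19  31
  4   1   5  15  34  65
  5   1   6  21  55 120
  6   1   7  28  83 203

34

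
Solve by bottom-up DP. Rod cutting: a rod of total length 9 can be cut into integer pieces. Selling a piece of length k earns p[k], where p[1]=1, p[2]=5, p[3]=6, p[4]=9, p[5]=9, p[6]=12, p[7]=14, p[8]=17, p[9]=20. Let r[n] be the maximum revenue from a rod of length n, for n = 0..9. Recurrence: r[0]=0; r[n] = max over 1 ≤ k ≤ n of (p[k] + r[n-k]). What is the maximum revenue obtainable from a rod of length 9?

   n    0    1    2    3    4    5    6    7    8    9
r[n]    0    1    5    6   10   11   15   16   20   21

21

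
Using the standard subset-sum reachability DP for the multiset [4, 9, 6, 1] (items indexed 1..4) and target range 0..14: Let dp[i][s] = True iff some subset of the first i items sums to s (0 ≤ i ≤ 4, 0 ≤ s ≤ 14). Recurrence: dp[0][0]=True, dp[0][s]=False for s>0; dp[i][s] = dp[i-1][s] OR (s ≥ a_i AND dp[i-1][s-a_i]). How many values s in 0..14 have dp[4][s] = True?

11

i\s   0   1   2   3   4   5   6   7   8   9  10  11  12  13  14
  0   T   F   F   F   F   F   F   F   F   F   F   F   F   F   F
  1   T   F   F   F   T   F   F   F   F   F   F   F   F   F   F
  2   T   F   F   F   T   F   F   F   F   T   F   F   F   T   F
  3   T   F   F   F   T   F   T   F   F   T   T   F   F   T   F
  4   T   T   F   F   T   T   T   T   F   T   T   T   F   T   T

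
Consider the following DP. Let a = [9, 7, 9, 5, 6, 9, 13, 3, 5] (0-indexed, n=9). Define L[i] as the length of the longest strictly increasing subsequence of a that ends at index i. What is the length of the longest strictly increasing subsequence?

4

   i    0    1    2    3    4    5    6    7    8
a[i]    9    7    9    5    6    9   13    3    5
L[i]    1    1    2    1    2    3    4    1    2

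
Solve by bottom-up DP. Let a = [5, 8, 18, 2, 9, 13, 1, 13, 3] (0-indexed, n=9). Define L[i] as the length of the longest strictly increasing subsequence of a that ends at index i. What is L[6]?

1

   i    0    1    2    3    4    5    6    7    8
a[i]    5    8   18    2    9   13    1   13    3
L[i]    1    2    3    1    3    4    1    4    2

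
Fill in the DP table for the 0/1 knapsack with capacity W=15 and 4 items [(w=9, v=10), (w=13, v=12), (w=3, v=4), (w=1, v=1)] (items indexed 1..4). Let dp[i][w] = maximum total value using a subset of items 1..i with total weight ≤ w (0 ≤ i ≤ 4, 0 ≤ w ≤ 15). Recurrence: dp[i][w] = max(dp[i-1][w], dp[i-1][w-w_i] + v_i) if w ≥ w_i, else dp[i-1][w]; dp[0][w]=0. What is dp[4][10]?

i\w   0   1   2   3   4   5   6   7   8   9  10  11  12  13  14  15
  0   0   0   0   0   0   0   0   0   0   0   0   0   0   0   0   0
  1   0   0   0   0   0   0   0   0   0  10  10  10  10  10  10  10
  2   0   0   0   0   0   0   0   0   0  10  10  10  10  12  12  12
  3   0   0   0   4   4   4   4   4   4  10  10  10  14  14  14  14
  4   0   1   1   4   5   5   5   5   5  10  11  11  14  15  15  15

11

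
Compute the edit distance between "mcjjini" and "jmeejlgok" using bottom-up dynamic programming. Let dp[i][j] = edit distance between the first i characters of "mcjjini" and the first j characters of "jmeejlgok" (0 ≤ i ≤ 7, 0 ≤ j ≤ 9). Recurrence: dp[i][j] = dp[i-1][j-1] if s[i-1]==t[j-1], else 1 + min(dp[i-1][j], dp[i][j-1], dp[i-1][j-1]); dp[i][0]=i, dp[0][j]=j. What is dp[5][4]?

5

   ''  j  m  e  e  j  l  g  o  k
''  0  1  2  3  4  5  6  7  8  9
 m  1  1  1  2  3  4  5  6  7  8
 c  2  2  2  2  3  4  5  6  7  8
 j  3  2  3  3  3  3  4  5  6  7
 j  4  3  3  4  4  3  4  5  6  7
 i  5  4  4  4  5  4  4  5  6  7
 n  6  5  5  5  5  5  5  5  6  7
 i  7  6  6  6  6  6  6  6  6  7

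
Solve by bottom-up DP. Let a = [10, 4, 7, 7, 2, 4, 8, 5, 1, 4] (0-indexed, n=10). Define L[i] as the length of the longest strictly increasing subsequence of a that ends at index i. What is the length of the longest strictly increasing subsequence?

3

   i    0    1    2    3    4    5    6    7    8    9
a[i]   10    4    7    7    2    4    8    5    1    4
L[i]    1    1    2    2    1    2    3    3    1    2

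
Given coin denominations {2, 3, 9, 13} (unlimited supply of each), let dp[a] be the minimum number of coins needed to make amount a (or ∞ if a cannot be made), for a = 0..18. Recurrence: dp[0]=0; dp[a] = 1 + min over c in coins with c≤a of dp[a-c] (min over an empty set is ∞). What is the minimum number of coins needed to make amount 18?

2

 a  0  1  2  3  4  5  6  7  8  9 10 11 12 13 14 15 16 17 18
dp  0  -  1  1  2  2  2  3  3  1  4  2  2  1  3  2  2  3  2
(- denotes ∞ / unreachable)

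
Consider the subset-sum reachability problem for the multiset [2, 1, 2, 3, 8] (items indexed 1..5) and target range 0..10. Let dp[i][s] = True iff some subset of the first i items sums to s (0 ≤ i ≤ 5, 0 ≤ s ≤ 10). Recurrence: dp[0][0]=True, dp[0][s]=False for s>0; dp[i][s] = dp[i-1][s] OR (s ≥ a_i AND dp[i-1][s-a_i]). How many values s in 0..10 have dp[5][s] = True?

11

i\s   0   1   2   3   4   5   6   7   8   9  10
  0   T   F   F   F   F   F   F   F   F   F   F
  1   T   F   T   F   F   F   F   F   F   F   F
  2   T   T   T   T   F   F   F   F   F   F   F
  3   T   T   T   T   T   T   F   F   F   F   F
  4   T   T   T   T   T   T   T   T   T   F   F
  5   T   T   T   T   T   T   T   T   T   T   T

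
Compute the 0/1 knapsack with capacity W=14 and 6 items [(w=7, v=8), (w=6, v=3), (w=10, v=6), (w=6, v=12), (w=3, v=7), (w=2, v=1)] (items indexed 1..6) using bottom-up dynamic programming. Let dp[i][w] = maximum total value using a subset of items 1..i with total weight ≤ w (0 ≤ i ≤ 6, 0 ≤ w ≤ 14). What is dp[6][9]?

i\w   0   1   2   3   4   5   6   7   8   9  10  11  12  13  14
  0   0   0   0   0   0   0   0   0   0   0   0   0   0   0   0
  1   0   0   0   0   0   0   0   8   8   8   8   8   8   8   8
  2   0   0   0   0   0   0   3   8   8   8   8   8   8  11  11
  3   0   0   0   0   0   0   3   8   8   8   8   8   8  11  11
  4   0   0   0   0   0   0  12  12  12  12  12  12  15  20  20
  5   0   0   0   7   7   7  12  12  12  19  19  19  19  20  20
  6   0   0   1   7   7   8  12  12  13  19  19  20  20  20  20

19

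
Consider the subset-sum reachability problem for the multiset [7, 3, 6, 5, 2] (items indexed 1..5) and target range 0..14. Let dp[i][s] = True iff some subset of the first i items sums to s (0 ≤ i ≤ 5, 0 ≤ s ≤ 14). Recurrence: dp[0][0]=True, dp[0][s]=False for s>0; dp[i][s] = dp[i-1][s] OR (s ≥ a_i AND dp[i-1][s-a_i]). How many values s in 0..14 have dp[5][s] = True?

13

i\s   0   1   2   3   4   5   6   7   8   9  10  11  12  13  14
  0   T   F   F   F   F   F   F   F   F   F   F   F   F   F   F
  1   T   F   F   F   F   F   F   T   F   F   F   F   F   F   F
  2   T   F   F   T   F   F   F   T   F   F   T   F   F   F   F
  3   T   F   F   T   F   F   T   T   F   T   T   F   F   T   F
  4   T   F   F   T   F   T   T   T   T   T   T   T   T   T   T
  5   T   F   T   T   F   T   T   T   T   T   T   T   T   T   T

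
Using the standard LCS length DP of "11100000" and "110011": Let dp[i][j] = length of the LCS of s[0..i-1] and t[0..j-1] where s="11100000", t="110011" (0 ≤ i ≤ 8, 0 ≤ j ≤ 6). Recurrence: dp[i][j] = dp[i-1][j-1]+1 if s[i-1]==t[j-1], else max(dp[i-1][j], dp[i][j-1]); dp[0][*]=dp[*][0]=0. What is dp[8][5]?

   ''  1  1  0  0  1  1
''  0  0  0  0  0  0  0
 1  0  1  1  1  1  1  1
 1  0  1  2  2  2  2  2
 1  0  1  2  2  2  3  3
 0  0  1  2  3  3  3  3
 0  0  1  2  3  4  4  4
 0  0  1  2  3  4  4  4
 0  0  1  2  3  4  4  4
 0  0  1  2  3  4  4  4

4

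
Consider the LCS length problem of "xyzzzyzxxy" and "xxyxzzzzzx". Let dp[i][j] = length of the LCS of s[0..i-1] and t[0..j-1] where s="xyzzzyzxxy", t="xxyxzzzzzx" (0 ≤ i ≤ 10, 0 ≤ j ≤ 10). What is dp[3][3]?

   ''  x  x  y  x  z  z  z  z  z  x
''  0  0  0  0  0  0  0  0  0  0  0
 x  0  1  1  1  1  1  1  1  1  1  1
 y  0  1  1  2  2  2  2  2  2  2  2
 z  0  1  1  2  2  3  3  3  3  3  3
 z  0  1  1  2  2  3  4  4  4  4  4
 z  0  1  1  2  2  3  4  5  5  5  5
 y  0  1  1  2  2  3  4  5  5  5  5
 z  0  1  1  2  2  3  4  5  6  6  6
 x  0  1  2  2  3  3  4  5  6  6  7
 x  0  1  2  2  3  3  4  5  6  6  7
 y  0  1  2  3  3  3  4  5  6  6  7

2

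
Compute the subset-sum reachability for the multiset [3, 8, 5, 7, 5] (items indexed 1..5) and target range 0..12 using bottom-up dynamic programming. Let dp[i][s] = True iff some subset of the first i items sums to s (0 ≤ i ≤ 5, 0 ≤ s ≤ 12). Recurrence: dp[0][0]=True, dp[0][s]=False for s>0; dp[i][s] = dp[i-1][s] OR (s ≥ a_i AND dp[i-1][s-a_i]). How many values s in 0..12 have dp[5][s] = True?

8

i\s   0   1   2   3   4   5   6   7   8   9  10  11  12
  0   T   F   F   F   F   F   F   F   F   F   F   F   F
  1   T   F   F   T   F   F   F   F   F   F   F   F   F
  2   T   F   F   T   F   F   F   F   T   F   F   T   F
  3   T   F   F   T   F   T   F   F   T   F   F   T   F
  4   T   F   F   T   F   T   F   T   T   F   T   T   T
  5   T   F   F   T   F   T   F   T   T   F   T   T   T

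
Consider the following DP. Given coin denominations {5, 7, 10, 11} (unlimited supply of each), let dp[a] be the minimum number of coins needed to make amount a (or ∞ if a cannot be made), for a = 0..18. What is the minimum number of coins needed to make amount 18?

2

 a  0  1  2  3  4  5  6  7  8  9 10 11 12 13 14 15 16 17 18
dp  0  -  -  -  -  1  -  1  -  -  1  1  2  -  2  2  2  2  2
(- denotes ∞ / unreachable)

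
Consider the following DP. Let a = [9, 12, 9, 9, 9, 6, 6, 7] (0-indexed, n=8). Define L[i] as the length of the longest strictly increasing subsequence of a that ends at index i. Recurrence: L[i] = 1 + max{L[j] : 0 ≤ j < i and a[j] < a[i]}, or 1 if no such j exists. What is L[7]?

2

   i    0    1    2    3    4    5    6    7
a[i]    9   12    9    9    9    6    6    7
L[i]    1    2    1    1    1    1    1    2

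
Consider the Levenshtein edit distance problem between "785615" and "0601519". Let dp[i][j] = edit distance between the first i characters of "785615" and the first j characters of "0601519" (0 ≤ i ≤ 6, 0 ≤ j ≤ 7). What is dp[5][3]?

   ''  0  6  0  1  5  1  9
''  0  1  2  3  4  5  6  7
 7  1  1  2  3  4  5  6  7
 8  2  2  2  3  4  5  6  7
 5  3  3  3  3  4  4  5  6
 6  4  4  3  4  4  5  5  6
 1  5  5  4  4  4  5  5  6
 5  6  6  5  5  5  4  5  6

4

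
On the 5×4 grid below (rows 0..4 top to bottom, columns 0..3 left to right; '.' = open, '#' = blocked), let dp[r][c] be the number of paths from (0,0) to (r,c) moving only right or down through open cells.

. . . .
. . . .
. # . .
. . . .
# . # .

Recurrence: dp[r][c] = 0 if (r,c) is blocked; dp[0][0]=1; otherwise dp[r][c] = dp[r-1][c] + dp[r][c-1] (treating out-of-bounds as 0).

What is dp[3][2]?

r\c   0   1   2   3
  0   1   1   1   1
  1   1   2   3   4
  2   1   0   3   7
  3   1   1   4  11
  4   0   1   0  11

4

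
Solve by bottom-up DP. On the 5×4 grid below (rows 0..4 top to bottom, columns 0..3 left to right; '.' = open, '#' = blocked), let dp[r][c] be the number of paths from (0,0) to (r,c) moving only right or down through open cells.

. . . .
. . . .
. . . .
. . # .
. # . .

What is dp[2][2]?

6

r\c   0   1   2   3
  0   1   1   1   1
  1   1   2   3   4
  2   1   3   6  10
  3   1   4   0  10
  4   1   0   0  10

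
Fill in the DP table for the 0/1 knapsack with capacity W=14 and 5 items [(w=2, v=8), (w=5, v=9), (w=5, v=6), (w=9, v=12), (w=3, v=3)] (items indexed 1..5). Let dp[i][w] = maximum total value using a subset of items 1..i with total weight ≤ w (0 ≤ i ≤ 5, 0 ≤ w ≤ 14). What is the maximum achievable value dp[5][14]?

23

i\w   0   1   2   3   4   5   6   7   8   9  10  11  12  13  14
  0   0   0   0   0   0   0   0   0   0   0   0   0   0   0   0
  1   0   0   8   8   8   8   8   8   8   8   8   8   8   8   8
  2   0   0   8   8   8   9   9  17  17  17  17  17  17  17  17
  3   0   0   8   8   8   9   9  17  17  17  17  17  23  23  23
  4   0   0   8   8   8   9   9  17  17  17  17  20  23  23  23
  5   0   0   8   8   8  11  11  17  17  17  20  20  23  23  23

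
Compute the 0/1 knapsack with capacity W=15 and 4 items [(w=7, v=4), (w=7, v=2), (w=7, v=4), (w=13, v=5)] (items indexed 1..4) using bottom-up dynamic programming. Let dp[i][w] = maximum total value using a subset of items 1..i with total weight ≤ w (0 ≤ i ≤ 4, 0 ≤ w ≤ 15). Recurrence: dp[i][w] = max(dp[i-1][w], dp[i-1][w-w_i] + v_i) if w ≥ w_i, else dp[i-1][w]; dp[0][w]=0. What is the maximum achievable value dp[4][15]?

i\w   0   1   2   3   4   5   6   7   8   9  10  11  12  13  14  15
  0   0   0   0   0   0   0   0   0   0   0   0   0   0   0   0   0
  1   0   0   0   0   0   0   0   4   4   4   4   4   4   4   4   4
  2   0   0   0   0   0   0   0   4   4   4   4   4   4   4   6   6
  3   0   0   0   0   0   0   0   4   4   4   4   4   4   4   8   8
  4   0   0   0   0   0   0   0   4   4   4   4   4   4   5   8   8

8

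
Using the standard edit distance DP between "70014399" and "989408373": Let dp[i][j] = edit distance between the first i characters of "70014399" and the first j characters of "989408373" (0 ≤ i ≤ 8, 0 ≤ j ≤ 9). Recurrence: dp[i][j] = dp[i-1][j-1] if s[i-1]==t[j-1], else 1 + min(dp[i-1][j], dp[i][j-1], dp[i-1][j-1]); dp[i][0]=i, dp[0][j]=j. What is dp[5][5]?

   ''  9  8  9  4  0  8  3  7  3
''  0  1  2  3  4  5  6  7  8  9
 7  1  1  2  3  4  5  6  7  7  8
 0  2  2  2  3  4  4  5  6  7  8
 0  3  3  3  3  4  4  5  6  7  8
 1  4  4  4  4  4  5  5  6  7  8
 4  5  5  5  5  4  5  6  6  7  8
 3  6  6  6  6  5  5  6  6  7  7
 9  7  6  7  6  6  6  6  7  7  8
 9  8  7  7  7  7  7  7  7  8  8

5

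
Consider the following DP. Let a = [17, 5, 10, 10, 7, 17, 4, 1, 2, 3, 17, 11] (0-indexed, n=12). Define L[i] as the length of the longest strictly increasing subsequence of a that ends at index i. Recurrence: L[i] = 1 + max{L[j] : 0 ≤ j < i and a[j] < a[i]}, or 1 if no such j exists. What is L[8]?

2

   i    0    1    2    3    4    5    6    7    8    9   10   11
a[i]   17    5   10   10    7   17    4    1    2    3   17   11
L[i]    1    1    2    2    2    3    1    1    2    3    4    4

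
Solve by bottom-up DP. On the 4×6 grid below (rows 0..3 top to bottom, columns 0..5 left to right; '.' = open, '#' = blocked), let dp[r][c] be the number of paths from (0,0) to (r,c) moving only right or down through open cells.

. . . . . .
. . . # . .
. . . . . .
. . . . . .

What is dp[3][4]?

23

r\c   0   1   2   3   4   5
  0   1   1   1   1   1   1
  1   1   2   3   0   1   2
  2   1   3   6   6   7   9
  3   1   4  10  16  23  32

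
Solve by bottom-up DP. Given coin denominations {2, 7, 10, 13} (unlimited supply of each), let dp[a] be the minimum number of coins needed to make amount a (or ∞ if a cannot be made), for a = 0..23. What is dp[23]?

 a  0  1  2  3  4  5  6  7  8  9 10 11 12 13 14 15 16 17 18 19 20 21 22 23
dp  0  -  1  -  2  -  3  1  4  2  1  3  2  1  2  2  3  2  4  3  2  3  3  2
(- denotes ∞ / unreachable)

2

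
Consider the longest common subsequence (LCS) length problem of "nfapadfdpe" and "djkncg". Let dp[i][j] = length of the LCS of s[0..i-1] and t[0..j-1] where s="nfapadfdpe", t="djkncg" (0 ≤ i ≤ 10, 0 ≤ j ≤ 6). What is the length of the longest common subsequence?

1

   ''  d  j  k  n  c  g
''  0  0  0  0  0  0  0
 n  0  0  0  0  1  1  1
 f  0  0  0  0  1  1  1
 a  0  0  0  0  1  1  1
 p  0  0  0  0  1  1  1
 a  0  0  0  0  1  1  1
 d  0  1  1  1  1  1  1
 f  0  1  1  1  1  1  1
 d  0  1  1  1  1  1  1
 p  0  1  1  1  1  1  1
 e  0  1  1  1  1  1  1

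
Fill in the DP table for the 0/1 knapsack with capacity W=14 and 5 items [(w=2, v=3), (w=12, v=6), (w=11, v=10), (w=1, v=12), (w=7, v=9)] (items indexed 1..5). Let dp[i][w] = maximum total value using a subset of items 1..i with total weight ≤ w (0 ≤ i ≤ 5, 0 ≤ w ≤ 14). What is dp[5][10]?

i\w   0   1   2   3   4   5   6   7   8   9  10  11  12  13  14
  0   0   0   0   0   0   0   0   0   0   0   0   0   0   0   0
  1   0   0   3   3   3   3   3   3   3   3   3   3   3   3   3
  2   0   0   3   3   3   3   3   3   3   3   3   3   6   6   9
  3   0   0   3   3   3   3   3   3   3   3   3  10  10  13  13
  4   0  12  12  15  15  15  15  15  15  15  15  15  22  22  25
  5   0  12  12  15  15  15  15  15  21  21  24  24  24  24  25

24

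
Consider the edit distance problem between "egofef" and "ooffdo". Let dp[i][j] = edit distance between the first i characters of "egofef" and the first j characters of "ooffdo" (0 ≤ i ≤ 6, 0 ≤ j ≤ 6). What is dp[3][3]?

   ''  o  o  f  f  d  o
''  0  1  2  3  4  5  6
 e  1  1  2  3  4  5  6
 g  2  2  2  3  4  5  6
 o  3  2  2  3  4  5  5
 f  4  3  3  2  3  4  5
 e  5  4  4  3  3  4  5
 f  6  5  5  4  3  4  5

3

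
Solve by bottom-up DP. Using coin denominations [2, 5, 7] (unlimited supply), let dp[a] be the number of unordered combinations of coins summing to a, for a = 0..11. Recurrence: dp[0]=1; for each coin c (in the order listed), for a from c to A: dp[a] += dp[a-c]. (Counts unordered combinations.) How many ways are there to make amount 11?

2

after  coin     0     1     2     3     4     5     6     7     8     9    10    11
          2     1     0     1     0     1     0     1     0     1     0     1     0
          5     1     0     1     0     1     1     1     1     1     1     2     1
          7     1     0     1     0     1     1     1     2     1     2     2     2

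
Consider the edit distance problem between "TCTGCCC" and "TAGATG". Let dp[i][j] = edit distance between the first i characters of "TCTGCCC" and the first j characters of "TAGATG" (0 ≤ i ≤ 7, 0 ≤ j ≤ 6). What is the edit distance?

   ''  T  A  G  A  T  G
''  0  1  2  3  4  5  6
 T  1  0  1  2  3  4  5
 C  2  1  1  2  3  4  5
 T  3  2  2  2  3  3  4
 G  4  3  3  2  3  4  3
 C  5  4  4  3  3  4  4
 C  6  5  5  4  4  4  5
 C  7  6  6  5  5  5  5

5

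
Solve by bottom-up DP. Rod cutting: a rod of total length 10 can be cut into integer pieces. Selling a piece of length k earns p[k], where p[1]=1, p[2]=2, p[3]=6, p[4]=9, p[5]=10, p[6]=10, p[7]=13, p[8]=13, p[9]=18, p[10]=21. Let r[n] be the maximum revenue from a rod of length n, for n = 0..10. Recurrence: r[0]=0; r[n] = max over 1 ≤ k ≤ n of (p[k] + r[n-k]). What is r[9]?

19

   n    0    1    2    3    4    5    6    7    8    9   10
r[n]    0    1    2    6    9   10   12   15   18   19   21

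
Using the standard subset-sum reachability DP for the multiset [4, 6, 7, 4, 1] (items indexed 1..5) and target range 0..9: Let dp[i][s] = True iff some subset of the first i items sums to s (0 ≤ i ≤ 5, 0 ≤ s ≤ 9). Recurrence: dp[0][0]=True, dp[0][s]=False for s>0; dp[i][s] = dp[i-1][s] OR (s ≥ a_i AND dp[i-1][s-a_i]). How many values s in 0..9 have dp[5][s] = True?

i\s   0   1   2   3   4   5   6   7   8   9
  0   T   F   F   F   F   F   F   F   F   F
  1   T   F   F   F   T   F   F   F   F   F
  2   T   F   F   F   T   F   T   F   F   F
  3   T   F   F   F   T   F   T   T   F   F
  4   T   F   F   F   T   F   T   T   T   F
  5   T   T   F   F   T   T   T   T   T   T

8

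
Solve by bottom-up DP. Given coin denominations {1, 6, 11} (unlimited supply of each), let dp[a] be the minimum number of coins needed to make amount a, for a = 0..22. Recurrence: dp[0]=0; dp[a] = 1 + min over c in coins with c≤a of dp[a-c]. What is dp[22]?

2

 a  0  1  2  3  4  5  6  7  8  9 10 11 12 13 14 15 16 17 18 19 20 21 22
dp  0  1  2  3  4  5  1  2  3  4  5  1  2  3  4  5  6  2  3  4  5  6  2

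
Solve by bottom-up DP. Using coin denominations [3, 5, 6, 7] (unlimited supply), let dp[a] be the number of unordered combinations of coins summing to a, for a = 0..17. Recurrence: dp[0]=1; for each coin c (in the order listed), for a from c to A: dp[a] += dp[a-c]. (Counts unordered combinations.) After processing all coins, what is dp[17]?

5

after  coin     0     1     2     3     4     5     6     7     8     9    10    11    12    13    14    15    16    17
          3     1     0     0     1     0     0     1     0     0     1     0     0     1     0     0     1     0     0
          5     1     0     0     1     0     1     1     0     1     1     1     1     1     1     1     2     1     1
          6     1     0     0     1     0     1     2     0     1     2     1     2     3     1     2     4     2     3
          7     1     0     0     1     0     1     2     1     1     2     2     2     4     3     3     5     4     5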